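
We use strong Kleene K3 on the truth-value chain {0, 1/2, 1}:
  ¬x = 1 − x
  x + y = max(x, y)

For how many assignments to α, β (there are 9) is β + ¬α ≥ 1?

α = 0, β = 0 ↦ 1  ≥
α = 0, β = 1/2 ↦ 1  ≥
α = 0, β = 1 ↦ 1  ≥
α = 1/2, β = 0 ↦ 1/2  <
α = 1/2, β = 1/2 ↦ 1/2  <
α = 1/2, β = 1 ↦ 1  ≥
α = 1, β = 0 ↦ 0  <
α = 1, β = 1/2 ↦ 1/2  <
α = 1, β = 1 ↦ 1  ≥
So 5 of the 9 assignments meet the threshold.

5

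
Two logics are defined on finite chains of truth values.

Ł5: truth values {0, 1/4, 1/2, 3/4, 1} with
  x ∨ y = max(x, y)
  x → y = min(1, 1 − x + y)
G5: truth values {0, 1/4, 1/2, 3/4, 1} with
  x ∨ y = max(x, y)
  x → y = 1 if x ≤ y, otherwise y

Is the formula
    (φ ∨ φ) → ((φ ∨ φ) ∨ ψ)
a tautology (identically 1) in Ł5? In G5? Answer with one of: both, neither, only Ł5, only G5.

both

In Ł5: every assignment gives 1 — tautology.
In G5: every assignment gives 1 — tautology.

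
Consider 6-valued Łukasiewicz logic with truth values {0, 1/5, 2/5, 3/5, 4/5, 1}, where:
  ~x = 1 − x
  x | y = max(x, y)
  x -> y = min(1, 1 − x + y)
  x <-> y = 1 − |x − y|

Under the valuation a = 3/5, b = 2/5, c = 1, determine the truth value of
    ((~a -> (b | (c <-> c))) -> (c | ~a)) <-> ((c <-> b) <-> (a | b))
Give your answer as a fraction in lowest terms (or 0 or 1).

~a = ~3/5 = 2/5
c <-> c = 1 <-> 1 = 1
b | (c <-> c) = 2/5 | 1 = 1
~a -> (b | (c <-> c)) = 2/5 -> 1 = 1
~a = ~3/5 = 2/5
c | ~a = 1 | 2/5 = 1
(~a -> (b | (c <-> c))) -> (c | ~a) = 1 -> 1 = 1
c <-> b = 1 <-> 2/5 = 2/5
a | b = 3/5 | 2/5 = 3/5
(c <-> b) <-> (a | b) = 2/5 <-> 3/5 = 4/5
((~a -> (b | (c <-> c))) -> (c | ~a)) <-> ((c <-> b) <-> (a | b)) = 1 <-> 4/5 = 4/5

4/5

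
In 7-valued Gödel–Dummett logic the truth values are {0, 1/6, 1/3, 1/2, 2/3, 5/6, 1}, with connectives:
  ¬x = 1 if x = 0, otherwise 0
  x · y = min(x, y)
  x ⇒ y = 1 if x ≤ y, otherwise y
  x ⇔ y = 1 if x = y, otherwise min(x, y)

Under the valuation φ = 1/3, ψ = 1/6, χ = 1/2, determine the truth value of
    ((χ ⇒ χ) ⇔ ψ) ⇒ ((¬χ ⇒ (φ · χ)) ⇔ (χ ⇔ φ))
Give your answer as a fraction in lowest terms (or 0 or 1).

1

χ ⇒ χ = 1/2 ⇒ 1/2 = 1
(χ ⇒ χ) ⇔ ψ = 1 ⇔ 1/6 = 1/6
¬χ = ¬1/2 = 0
φ · χ = 1/3 · 1/2 = 1/3
¬χ ⇒ (φ · χ) = 0 ⇒ 1/3 = 1
χ ⇔ φ = 1/2 ⇔ 1/3 = 1/3
(¬χ ⇒ (φ · χ)) ⇔ (χ ⇔ φ) = 1 ⇔ 1/3 = 1/3
((χ ⇒ χ) ⇔ ψ) ⇒ ((¬χ ⇒ (φ · χ)) ⇔ (χ ⇔ φ)) = 1/6 ⇒ 1/3 = 1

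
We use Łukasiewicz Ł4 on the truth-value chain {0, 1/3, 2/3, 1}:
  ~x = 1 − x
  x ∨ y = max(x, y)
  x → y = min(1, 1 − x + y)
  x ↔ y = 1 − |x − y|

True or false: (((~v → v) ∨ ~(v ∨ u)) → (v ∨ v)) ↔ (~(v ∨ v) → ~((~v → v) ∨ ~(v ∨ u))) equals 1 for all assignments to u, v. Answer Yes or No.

u = 0, v = 0 ↦ 1
u = 0, v = 1/3 ↦ 1
u = 0, v = 2/3 ↦ 1
u = 0, v = 1 ↦ 1
u = 1/3, v = 0 ↦ 1
u = 1/3, v = 1/3 ↦ 1
u = 1/3, v = 2/3 ↦ 1
u = 1/3, v = 1 ↦ 1
u = 2/3, v = 0 ↦ 1
u = 2/3, v = 1/3 ↦ 1
u = 2/3, v = 2/3 ↦ 1
u = 2/3, v = 1 ↦ 1
u = 1, v = 0 ↦ 1
u = 1, v = 1/3 ↦ 1
u = 1, v = 2/3 ↦ 1
u = 1, v = 1 ↦ 1
Every assignment gives a value ≥ 1.

Yes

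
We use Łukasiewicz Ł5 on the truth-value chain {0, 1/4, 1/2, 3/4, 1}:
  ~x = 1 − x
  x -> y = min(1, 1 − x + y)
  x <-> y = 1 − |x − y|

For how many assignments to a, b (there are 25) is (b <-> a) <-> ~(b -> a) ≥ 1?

4

value 1: 4 assignments (counts)
value 3/4: 2 assignments
value 1/2: 9 assignments
value 1/4: 4 assignments
value 0: 6 assignments
So 4 of the 25 assignments meet the threshold.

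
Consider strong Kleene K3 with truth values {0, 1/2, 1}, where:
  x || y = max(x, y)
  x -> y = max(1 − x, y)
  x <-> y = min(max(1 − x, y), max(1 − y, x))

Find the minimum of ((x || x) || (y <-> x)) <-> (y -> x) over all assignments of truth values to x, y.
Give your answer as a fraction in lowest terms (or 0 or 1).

1/2

Take x = 0, y = 1/2:
x || x = 0 || 0 = 0
y <-> x = 1/2 <-> 0 = 1/2
(x || x) || (y <-> x) = 0 || 1/2 = 1/2
y -> x = 1/2 -> 0 = 1/2
((x || x) || (y <-> x)) <-> (y -> x) = 1/2 <-> 1/2 = 1/2
No assignment yields a value below 1/2, so this is the minimum.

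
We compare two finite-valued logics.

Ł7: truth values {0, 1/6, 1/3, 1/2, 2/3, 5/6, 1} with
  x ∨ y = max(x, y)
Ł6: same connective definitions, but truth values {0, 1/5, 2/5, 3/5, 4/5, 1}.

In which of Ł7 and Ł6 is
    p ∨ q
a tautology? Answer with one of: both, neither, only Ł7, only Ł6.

neither

In Ł7: at p = 0, q = 0 the value is 0 — not a tautology.
In Ł6: at p = 0, q = 0 the value is 0 — not a tautology.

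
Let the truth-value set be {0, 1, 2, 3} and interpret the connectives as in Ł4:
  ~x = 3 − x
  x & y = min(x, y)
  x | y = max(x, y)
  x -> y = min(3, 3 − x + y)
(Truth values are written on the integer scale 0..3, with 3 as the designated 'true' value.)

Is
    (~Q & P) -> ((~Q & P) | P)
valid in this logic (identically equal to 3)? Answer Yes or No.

Yes

P = 0, Q = 0 ↦ 3
P = 0, Q = 1 ↦ 3
P = 0, Q = 2 ↦ 3
P = 0, Q = 3 ↦ 3
P = 1, Q = 0 ↦ 3
P = 1, Q = 1 ↦ 3
P = 1, Q = 2 ↦ 3
P = 1, Q = 3 ↦ 3
P = 2, Q = 0 ↦ 3
P = 2, Q = 1 ↦ 3
P = 2, Q = 2 ↦ 3
P = 2, Q = 3 ↦ 3
P = 3, Q = 0 ↦ 3
P = 3, Q = 1 ↦ 3
P = 3, Q = 2 ↦ 3
P = 3, Q = 3 ↦ 3
Every assignment gives a value ≥ 3.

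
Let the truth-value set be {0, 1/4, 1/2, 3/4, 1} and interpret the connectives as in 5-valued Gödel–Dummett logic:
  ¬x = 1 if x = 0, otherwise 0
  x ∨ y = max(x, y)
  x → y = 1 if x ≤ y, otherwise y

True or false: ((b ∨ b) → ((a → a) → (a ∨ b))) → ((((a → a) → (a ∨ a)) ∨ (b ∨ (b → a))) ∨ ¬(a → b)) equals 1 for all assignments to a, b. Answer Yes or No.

Counterexample: take a = 0, b = 1/4.
b ∨ b = 1/4 ∨ 1/4 = 1/4
a → a = 0 → 0 = 1
a ∨ b = 0 ∨ 1/4 = 1/4
(a → a) → (a ∨ b) = 1 → 1/4 = 1/4
(b ∨ b) → ((a → a) → (a ∨ b)) = 1/4 → 1/4 = 1
a → a = 0 → 0 = 1
a ∨ a = 0 ∨ 0 = 0
(a → a) → (a ∨ a) = 1 → 0 = 0
b → a = 1/4 → 0 = 0
b ∨ (b → a) = 1/4 ∨ 0 = 1/4
((a → a) → (a ∨ a)) ∨ (b ∨ (b → a)) = 0 ∨ 1/4 = 1/4
a → b = 0 → 1/4 = 1
¬(a → b) = ¬1 = 0
(((a → a) → (a ∨ a)) ∨ (b ∨ (b → a))) ∨ ¬(a → b) = 1/4 ∨ 0 = 1/4
((b ∨ b) → ((a → a) → (a ∨ b))) → ((((a → a) → (a ∨ a)) ∨ (b ∨ (b → a))) ∨ ¬(a → b)) = 1 → 1/4 = 1/4
This gives 1/4 ≠ 1.

No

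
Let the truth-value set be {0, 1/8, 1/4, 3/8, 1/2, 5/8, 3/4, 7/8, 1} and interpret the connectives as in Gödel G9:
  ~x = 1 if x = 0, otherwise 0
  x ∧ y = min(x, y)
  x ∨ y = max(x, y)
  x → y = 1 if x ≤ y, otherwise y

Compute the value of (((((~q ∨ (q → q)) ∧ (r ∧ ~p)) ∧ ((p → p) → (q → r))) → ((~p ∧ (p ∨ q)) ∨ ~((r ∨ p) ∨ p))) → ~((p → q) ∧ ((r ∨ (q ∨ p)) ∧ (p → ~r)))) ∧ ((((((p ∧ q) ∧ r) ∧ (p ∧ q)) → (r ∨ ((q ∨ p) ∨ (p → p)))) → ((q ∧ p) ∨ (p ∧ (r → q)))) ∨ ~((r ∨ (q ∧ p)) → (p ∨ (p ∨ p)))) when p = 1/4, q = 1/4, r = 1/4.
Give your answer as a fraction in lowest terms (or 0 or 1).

1/4

~q = ~1/4 = 0
q → q = 1/4 → 1/4 = 1
~q ∨ (q → q) = 0 ∨ 1 = 1
~p = ~1/4 = 0
r ∧ ~p = 1/4 ∧ 0 = 0
(~q ∨ (q → q)) ∧ (r ∧ ~p) = 1 ∧ 0 = 0
p → p = 1/4 → 1/4 = 1
q → r = 1/4 → 1/4 = 1
(p → p) → (q → r) = 1 → 1 = 1
((~q ∨ (q → q)) ∧ (r ∧ ~p)) ∧ ((p → p) → (q → r)) = 0 ∧ 1 = 0
~p = ~1/4 = 0
p ∨ q = 1/4 ∨ 1/4 = 1/4
~p ∧ (p ∨ q) = 0 ∧ 1/4 = 0
r ∨ p = 1/4 ∨ 1/4 = 1/4
(r ∨ p) ∨ p = 1/4 ∨ 1/4 = 1/4
~((r ∨ p) ∨ p) = ~1/4 = 0
(~p ∧ (p ∨ q)) ∨ ~((r ∨ p) ∨ p) = 0 ∨ 0 = 0
(((~q ∨ (q → q)) ∧ (r ∧ ~p)) ∧ ((p → p) → (q → r))) → ((~p ∧ (p ∨ q)) ∨ ~((r ∨ p) ∨ p)) = 0 → 0 = 1
p → q = 1/4 → 1/4 = 1
q ∨ p = 1/4 ∨ 1/4 = 1/4
r ∨ (q ∨ p) = 1/4 ∨ 1/4 = 1/4
~r = ~1/4 = 0
p → ~r = 1/4 → 0 = 0
(r ∨ (q ∨ p)) ∧ (p → ~r) = 1/4 ∧ 0 = 0
(p → q) ∧ ((r ∨ (q ∨ p)) ∧ (p → ~r)) = 1 ∧ 0 = 0
~((p → q) ∧ ((r ∨ (q ∨ p)) ∧ (p → ~r))) = ~0 = 1
((((~q ∨ (q → q)) ∧ (r ∧ ~p)) ∧ ((p → p) → (q → r))) → ((~p ∧ (p ∨ q)) ∨ ~((r ∨ p) ∨ p))) → ~((p → q) ∧ ((r ∨ (q ∨ p)) ∧ (p → ~r))) = 1 → 1 = 1
p ∧ q = 1/4 ∧ 1/4 = 1/4
(p ∧ q) ∧ r = 1/4 ∧ 1/4 = 1/4
p ∧ q = 1/4 ∧ 1/4 = 1/4
((p ∧ q) ∧ r) ∧ (p ∧ q) = 1/4 ∧ 1/4 = 1/4
q ∨ p = 1/4 ∨ 1/4 = 1/4
p → p = 1/4 → 1/4 = 1
(q ∨ p) ∨ (p → p) = 1/4 ∨ 1 = 1
r ∨ ((q ∨ p) ∨ (p → p)) = 1/4 ∨ 1 = 1
(((p ∧ q) ∧ r) ∧ (p ∧ q)) → (r ∨ ((q ∨ p) ∨ (p → p))) = 1/4 → 1 = 1
q ∧ p = 1/4 ∧ 1/4 = 1/4
r → q = 1/4 → 1/4 = 1
p ∧ (r → q) = 1/4 ∧ 1 = 1/4
(q ∧ p) ∨ (p ∧ (r → q)) = 1/4 ∨ 1/4 = 1/4
((((p ∧ q) ∧ r) ∧ (p ∧ q)) → (r ∨ ((q ∨ p) ∨ (p → p)))) → ((q ∧ p) ∨ (p ∧ (r → q))) = 1 → 1/4 = 1/4
q ∧ p = 1/4 ∧ 1/4 = 1/4
r ∨ (q ∧ p) = 1/4 ∨ 1/4 = 1/4
p ∨ p = 1/4 ∨ 1/4 = 1/4
p ∨ (p ∨ p) = 1/4 ∨ 1/4 = 1/4
(r ∨ (q ∧ p)) → (p ∨ (p ∨ p)) = 1/4 → 1/4 = 1
~((r ∨ (q ∧ p)) → (p ∨ (p ∨ p))) = ~1 = 0
(((((p ∧ q) ∧ r) ∧ (p ∧ q)) → (r ∨ ((q ∨ p) ∨ (p → p)))) → ((q ∧ p) ∨ (p ∧ (r → q)))) ∨ ~((r ∨ (q ∧ p)) → (p ∨ (p ∨ p))) = 1/4 ∨ 0 = 1/4
(((((~q ∨ (q → q)) ∧ (r ∧ ~p)) ∧ ((p → p) → (q → r))) → ((~p ∧ (p ∨ q)) ∨ ~((r ∨ p) ∨ p))) → ~((p → q) ∧ ((r ∨ (q ∨ p)) ∧ (p → ~r)))) ∧ ((((((p ∧ q) ∧ r) ∧ (p ∧ q)) → (r ∨ ((q ∨ p) ∨ (p → p)))) → ((q ∧ p) ∨ (p ∧ (r → q)))) ∨ ~((r ∨ (q ∧ p)) → (p ∨ (p ∨ p)))) = 1 ∧ 1/4 = 1/4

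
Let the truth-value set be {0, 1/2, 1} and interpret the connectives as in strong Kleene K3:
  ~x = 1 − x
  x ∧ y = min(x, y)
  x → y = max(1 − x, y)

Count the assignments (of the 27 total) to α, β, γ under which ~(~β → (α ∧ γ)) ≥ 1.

value 1: 5 assignments (counts)
value 1/2: 11 assignments
value 0: 11 assignments
So 5 of the 27 assignments meet the threshold.

5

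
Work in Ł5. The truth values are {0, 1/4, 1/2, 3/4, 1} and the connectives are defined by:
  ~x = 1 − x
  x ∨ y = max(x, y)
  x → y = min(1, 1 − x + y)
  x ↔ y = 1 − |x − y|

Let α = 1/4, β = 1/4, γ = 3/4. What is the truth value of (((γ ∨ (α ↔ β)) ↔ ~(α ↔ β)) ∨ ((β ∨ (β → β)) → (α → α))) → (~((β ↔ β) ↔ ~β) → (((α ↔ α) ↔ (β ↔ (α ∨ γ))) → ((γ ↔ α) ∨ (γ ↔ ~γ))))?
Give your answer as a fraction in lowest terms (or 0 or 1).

1

α ↔ β = 1/4 ↔ 1/4 = 1
γ ∨ (α ↔ β) = 3/4 ∨ 1 = 1
α ↔ β = 1/4 ↔ 1/4 = 1
~(α ↔ β) = ~1 = 0
(γ ∨ (α ↔ β)) ↔ ~(α ↔ β) = 1 ↔ 0 = 0
β → β = 1/4 → 1/4 = 1
β ∨ (β → β) = 1/4 ∨ 1 = 1
α → α = 1/4 → 1/4 = 1
(β ∨ (β → β)) → (α → α) = 1 → 1 = 1
((γ ∨ (α ↔ β)) ↔ ~(α ↔ β)) ∨ ((β ∨ (β → β)) → (α → α)) = 0 ∨ 1 = 1
β ↔ β = 1/4 ↔ 1/4 = 1
~β = ~1/4 = 3/4
(β ↔ β) ↔ ~β = 1 ↔ 3/4 = 3/4
~((β ↔ β) ↔ ~β) = ~3/4 = 1/4
α ↔ α = 1/4 ↔ 1/4 = 1
α ∨ γ = 1/4 ∨ 3/4 = 3/4
β ↔ (α ∨ γ) = 1/4 ↔ 3/4 = 1/2
(α ↔ α) ↔ (β ↔ (α ∨ γ)) = 1 ↔ 1/2 = 1/2
γ ↔ α = 3/4 ↔ 1/4 = 1/2
~γ = ~3/4 = 1/4
γ ↔ ~γ = 3/4 ↔ 1/4 = 1/2
(γ ↔ α) ∨ (γ ↔ ~γ) = 1/2 ∨ 1/2 = 1/2
((α ↔ α) ↔ (β ↔ (α ∨ γ))) → ((γ ↔ α) ∨ (γ ↔ ~γ)) = 1/2 → 1/2 = 1
~((β ↔ β) ↔ ~β) → (((α ↔ α) ↔ (β ↔ (α ∨ γ))) → ((γ ↔ α) ∨ (γ ↔ ~γ))) = 1/4 → 1 = 1
(((γ ∨ (α ↔ β)) ↔ ~(α ↔ β)) ∨ ((β ∨ (β → β)) → (α → α))) → (~((β ↔ β) ↔ ~β) → (((α ↔ α) ↔ (β ↔ (α ∨ γ))) → ((γ ↔ α) ∨ (γ ↔ ~γ)))) = 1 → 1 = 1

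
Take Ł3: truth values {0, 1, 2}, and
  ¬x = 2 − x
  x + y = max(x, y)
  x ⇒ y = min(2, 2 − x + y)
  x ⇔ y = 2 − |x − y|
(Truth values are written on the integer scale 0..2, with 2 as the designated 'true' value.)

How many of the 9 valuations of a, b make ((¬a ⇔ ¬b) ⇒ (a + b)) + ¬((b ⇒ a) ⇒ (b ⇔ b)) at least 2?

a = 0, b = 0 ↦ 0  <
a = 0, b = 1 ↦ 2  ≥
a = 0, b = 2 ↦ 2  ≥
a = 1, b = 0 ↦ 2  ≥
a = 1, b = 1 ↦ 1  <
a = 1, b = 2 ↦ 2  ≥
a = 2, b = 0 ↦ 2  ≥
a = 2, b = 1 ↦ 2  ≥
a = 2, b = 2 ↦ 2  ≥
So 7 of the 9 assignments meet the threshold.

7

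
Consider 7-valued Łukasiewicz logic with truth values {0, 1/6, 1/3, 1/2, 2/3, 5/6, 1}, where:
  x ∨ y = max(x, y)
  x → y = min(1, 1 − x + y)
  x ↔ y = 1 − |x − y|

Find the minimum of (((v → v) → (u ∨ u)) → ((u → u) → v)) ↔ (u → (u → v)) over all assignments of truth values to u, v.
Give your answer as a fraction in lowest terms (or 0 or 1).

Take u = 1/2, v = 0:
v → v = 0 → 0 = 1
u ∨ u = 1/2 ∨ 1/2 = 1/2
(v → v) → (u ∨ u) = 1 → 1/2 = 1/2
u → u = 1/2 → 1/2 = 1
(u → u) → v = 1 → 0 = 0
((v → v) → (u ∨ u)) → ((u → u) → v) = 1/2 → 0 = 1/2
u → v = 1/2 → 0 = 1/2
u → (u → v) = 1/2 → 1/2 = 1
(((v → v) → (u ∨ u)) → ((u → u) → v)) ↔ (u → (u → v)) = 1/2 ↔ 1 = 1/2
No assignment yields a value below 1/2, so this is the minimum.

1/2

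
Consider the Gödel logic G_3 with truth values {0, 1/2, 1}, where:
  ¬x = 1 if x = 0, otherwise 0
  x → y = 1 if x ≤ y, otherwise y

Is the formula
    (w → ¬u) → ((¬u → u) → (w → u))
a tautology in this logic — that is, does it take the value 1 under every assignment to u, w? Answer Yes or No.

Yes

u = 0, w = 0 ↦ 1
u = 0, w = 1/2 ↦ 1
u = 0, w = 1 ↦ 1
u = 1/2, w = 0 ↦ 1
u = 1/2, w = 1/2 ↦ 1
u = 1/2, w = 1 ↦ 1
u = 1, w = 0 ↦ 1
u = 1, w = 1/2 ↦ 1
u = 1, w = 1 ↦ 1
Every assignment gives a value ≥ 1.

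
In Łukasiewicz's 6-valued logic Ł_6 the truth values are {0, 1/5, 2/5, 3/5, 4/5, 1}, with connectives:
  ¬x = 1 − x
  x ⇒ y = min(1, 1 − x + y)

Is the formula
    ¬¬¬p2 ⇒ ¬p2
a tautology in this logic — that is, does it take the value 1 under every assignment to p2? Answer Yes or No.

Yes

p2 = 0 ↦ 1
p2 = 1/5 ↦ 1
p2 = 2/5 ↦ 1
p2 = 3/5 ↦ 1
p2 = 4/5 ↦ 1
p2 = 1 ↦ 1
Every assignment gives a value ≥ 1.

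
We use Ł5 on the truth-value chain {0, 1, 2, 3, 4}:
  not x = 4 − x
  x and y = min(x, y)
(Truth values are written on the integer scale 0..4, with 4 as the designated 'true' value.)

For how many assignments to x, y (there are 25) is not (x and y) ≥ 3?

value 4: 9 assignments (counts)
value 3: 7 assignments (counts)
value 2: 5 assignments
value 1: 3 assignments
value 0: 1 assignment
So 16 of the 25 assignments meet the threshold.

16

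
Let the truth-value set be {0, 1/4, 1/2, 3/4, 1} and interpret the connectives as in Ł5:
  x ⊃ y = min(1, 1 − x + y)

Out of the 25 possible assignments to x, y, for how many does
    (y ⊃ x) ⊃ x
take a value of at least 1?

value 1: 9 assignments (counts)
value 3/4: 7 assignments
value 1/2: 5 assignments
value 1/4: 3 assignments
value 0: 1 assignment
So 9 of the 25 assignments meet the threshold.

9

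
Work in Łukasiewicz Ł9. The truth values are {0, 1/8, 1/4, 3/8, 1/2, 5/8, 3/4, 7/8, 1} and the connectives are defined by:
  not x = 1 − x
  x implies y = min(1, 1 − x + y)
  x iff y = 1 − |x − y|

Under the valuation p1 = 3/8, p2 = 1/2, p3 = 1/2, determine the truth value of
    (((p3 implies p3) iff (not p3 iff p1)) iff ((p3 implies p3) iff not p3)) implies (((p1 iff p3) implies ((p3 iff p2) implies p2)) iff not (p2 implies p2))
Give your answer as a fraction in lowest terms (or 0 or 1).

3/4

p3 implies p3 = 1/2 implies 1/2 = 1
not p3 = not 1/2 = 1/2
not p3 iff p1 = 1/2 iff 3/8 = 7/8
(p3 implies p3) iff (not p3 iff p1) = 1 iff 7/8 = 7/8
p3 implies p3 = 1/2 implies 1/2 = 1
not p3 = not 1/2 = 1/2
(p3 implies p3) iff not p3 = 1 iff 1/2 = 1/2
((p3 implies p3) iff (not p3 iff p1)) iff ((p3 implies p3) iff not p3) = 7/8 iff 1/2 = 5/8
p1 iff p3 = 3/8 iff 1/2 = 7/8
p3 iff p2 = 1/2 iff 1/2 = 1
(p3 iff p2) implies p2 = 1 implies 1/2 = 1/2
(p1 iff p3) implies ((p3 iff p2) implies p2) = 7/8 implies 1/2 = 5/8
p2 implies p2 = 1/2 implies 1/2 = 1
not (p2 implies p2) = not 1 = 0
((p1 iff p3) implies ((p3 iff p2) implies p2)) iff not (p2 implies p2) = 5/8 iff 0 = 3/8
(((p3 implies p3) iff (not p3 iff p1)) iff ((p3 implies p3) iff not p3)) implies (((p1 iff p3) implies ((p3 iff p2) implies p2)) iff not (p2 implies p2)) = 5/8 implies 3/8 = 3/4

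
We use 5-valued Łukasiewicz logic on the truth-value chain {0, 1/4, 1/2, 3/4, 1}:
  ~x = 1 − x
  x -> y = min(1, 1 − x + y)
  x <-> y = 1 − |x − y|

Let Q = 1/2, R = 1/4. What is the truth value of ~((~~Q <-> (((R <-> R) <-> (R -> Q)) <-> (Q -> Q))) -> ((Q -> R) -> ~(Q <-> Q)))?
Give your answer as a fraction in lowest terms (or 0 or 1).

1/4

~Q = ~1/2 = 1/2
~~Q = ~1/2 = 1/2
R <-> R = 1/4 <-> 1/4 = 1
R -> Q = 1/4 -> 1/2 = 1
(R <-> R) <-> (R -> Q) = 1 <-> 1 = 1
Q -> Q = 1/2 -> 1/2 = 1
((R <-> R) <-> (R -> Q)) <-> (Q -> Q) = 1 <-> 1 = 1
~~Q <-> (((R <-> R) <-> (R -> Q)) <-> (Q -> Q)) = 1/2 <-> 1 = 1/2
Q -> R = 1/2 -> 1/4 = 3/4
Q <-> Q = 1/2 <-> 1/2 = 1
~(Q <-> Q) = ~1 = 0
(Q -> R) -> ~(Q <-> Q) = 3/4 -> 0 = 1/4
(~~Q <-> (((R <-> R) <-> (R -> Q)) <-> (Q -> Q))) -> ((Q -> R) -> ~(Q <-> Q)) = 1/2 -> 1/4 = 3/4
~((~~Q <-> (((R <-> R) <-> (R -> Q)) <-> (Q -> Q))) -> ((Q -> R) -> ~(Q <-> Q))) = ~3/4 = 1/4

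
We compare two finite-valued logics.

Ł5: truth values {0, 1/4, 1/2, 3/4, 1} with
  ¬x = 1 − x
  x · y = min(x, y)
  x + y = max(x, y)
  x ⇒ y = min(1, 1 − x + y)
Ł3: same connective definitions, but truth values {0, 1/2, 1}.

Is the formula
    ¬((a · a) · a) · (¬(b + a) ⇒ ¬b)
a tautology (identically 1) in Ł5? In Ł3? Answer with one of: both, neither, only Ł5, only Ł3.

In Ł5: at a = 1/4, b = 0 the value is 3/4 — not a tautology.
In Ł3: at a = 1/2, b = 0 the value is 1/2 — not a tautology.

neither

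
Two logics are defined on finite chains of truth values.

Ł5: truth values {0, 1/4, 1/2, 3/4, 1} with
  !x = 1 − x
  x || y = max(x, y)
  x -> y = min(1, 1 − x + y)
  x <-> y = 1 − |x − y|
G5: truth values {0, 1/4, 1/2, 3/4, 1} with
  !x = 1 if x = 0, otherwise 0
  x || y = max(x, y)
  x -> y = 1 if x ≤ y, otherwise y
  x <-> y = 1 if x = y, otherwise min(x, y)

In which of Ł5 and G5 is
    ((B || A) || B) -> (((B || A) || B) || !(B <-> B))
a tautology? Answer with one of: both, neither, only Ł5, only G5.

In Ł5: every assignment gives 1 — tautology.
In G5: every assignment gives 1 — tautology.

both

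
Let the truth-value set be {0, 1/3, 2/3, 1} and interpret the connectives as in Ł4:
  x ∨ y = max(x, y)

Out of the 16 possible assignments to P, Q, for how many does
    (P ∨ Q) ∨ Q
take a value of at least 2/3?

P = 0, Q = 0 ↦ 0  <
P = 0, Q = 1/3 ↦ 1/3  <
P = 0, Q = 2/3 ↦ 2/3  ≥
P = 0, Q = 1 ↦ 1  ≥
P = 1/3, Q = 0 ↦ 1/3  <
P = 1/3, Q = 1/3 ↦ 1/3  <
P = 1/3, Q = 2/3 ↦ 2/3  ≥
P = 1/3, Q = 1 ↦ 1  ≥
P = 2/3, Q = 0 ↦ 2/3  ≥
P = 2/3, Q = 1/3 ↦ 2/3  ≥
P = 2/3, Q = 2/3 ↦ 2/3  ≥
P = 2/3, Q = 1 ↦ 1  ≥
P = 1, Q = 0 ↦ 1  ≥
P = 1, Q = 1/3 ↦ 1  ≥
P = 1, Q = 2/3 ↦ 1  ≥
P = 1, Q = 1 ↦ 1  ≥
So 12 of the 16 assignments meet the threshold.

12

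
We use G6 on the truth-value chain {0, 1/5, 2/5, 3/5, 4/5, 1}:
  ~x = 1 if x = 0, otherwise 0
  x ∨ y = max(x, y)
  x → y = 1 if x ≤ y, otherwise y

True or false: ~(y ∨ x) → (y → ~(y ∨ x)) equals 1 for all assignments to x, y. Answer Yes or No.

At x = 0, y = 4/5, for instance:
y ∨ x = 4/5 ∨ 0 = 4/5
~(y ∨ x) = ~4/5 = 0
y → ~(y ∨ x) = 4/5 → 0 = 0
~(y ∨ x) → (y → ~(y ∨ x)) = 0 → 0 = 1
and checking the remaining 35 assignments likewise gives ≥ 1 in every case.

Yes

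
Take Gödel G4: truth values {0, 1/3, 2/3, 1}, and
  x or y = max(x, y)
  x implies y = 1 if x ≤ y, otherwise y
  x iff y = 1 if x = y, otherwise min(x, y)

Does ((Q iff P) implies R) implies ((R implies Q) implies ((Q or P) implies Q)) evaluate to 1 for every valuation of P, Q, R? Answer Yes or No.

No

Counterexample: take P = 1/3, Q = 0, R = 0.
Q iff P = 0 iff 1/3 = 0
(Q iff P) implies R = 0 implies 0 = 1
R implies Q = 0 implies 0 = 1
Q or P = 0 or 1/3 = 1/3
(Q or P) implies Q = 1/3 implies 0 = 0
(R implies Q) implies ((Q or P) implies Q) = 1 implies 0 = 0
((Q iff P) implies R) implies ((R implies Q) implies ((Q or P) implies Q)) = 1 implies 0 = 0
This gives 0 ≠ 1.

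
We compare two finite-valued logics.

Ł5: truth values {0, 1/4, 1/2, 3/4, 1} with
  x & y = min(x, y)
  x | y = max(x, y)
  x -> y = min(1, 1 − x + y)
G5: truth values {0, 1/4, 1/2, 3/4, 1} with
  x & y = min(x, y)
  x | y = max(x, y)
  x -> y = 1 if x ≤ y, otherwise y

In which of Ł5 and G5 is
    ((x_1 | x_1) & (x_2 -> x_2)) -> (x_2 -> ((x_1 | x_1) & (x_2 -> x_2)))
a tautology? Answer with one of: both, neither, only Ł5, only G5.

both

In Ł5: every assignment gives 1 — tautology.
In G5: every assignment gives 1 — tautology.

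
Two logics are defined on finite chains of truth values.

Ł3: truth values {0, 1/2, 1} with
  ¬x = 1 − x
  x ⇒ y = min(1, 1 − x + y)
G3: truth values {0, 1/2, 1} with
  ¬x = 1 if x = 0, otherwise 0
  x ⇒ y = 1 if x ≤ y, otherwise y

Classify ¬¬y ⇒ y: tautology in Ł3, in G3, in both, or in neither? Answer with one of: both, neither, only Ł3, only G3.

only Ł3

In Ł3: every assignment gives 1 — tautology.
In G3: at y = 1/2 the value is 1/2 — not a tautology.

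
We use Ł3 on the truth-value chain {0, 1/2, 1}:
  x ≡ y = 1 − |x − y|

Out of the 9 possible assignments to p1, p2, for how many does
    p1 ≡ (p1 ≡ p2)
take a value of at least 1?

4

p1 = 0, p2 = 0 ↦ 0  <
p1 = 0, p2 = 1/2 ↦ 1/2  <
p1 = 0, p2 = 1 ↦ 1  ≥
p1 = 1/2, p2 = 0 ↦ 1  ≥
p1 = 1/2, p2 = 1/2 ↦ 1/2  <
p1 = 1/2, p2 = 1 ↦ 1  ≥
p1 = 1, p2 = 0 ↦ 0  <
p1 = 1, p2 = 1/2 ↦ 1/2  <
p1 = 1, p2 = 1 ↦ 1  ≥
So 4 of the 9 assignments meet the threshold.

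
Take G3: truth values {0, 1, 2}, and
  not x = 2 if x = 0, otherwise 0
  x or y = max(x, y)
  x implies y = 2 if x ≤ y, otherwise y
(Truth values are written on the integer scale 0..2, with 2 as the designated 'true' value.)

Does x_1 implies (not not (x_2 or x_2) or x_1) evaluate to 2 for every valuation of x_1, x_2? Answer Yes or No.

Yes

x_1 = 0, x_2 = 0 ↦ 2
x_1 = 0, x_2 = 1 ↦ 2
x_1 = 0, x_2 = 2 ↦ 2
x_1 = 1, x_2 = 0 ↦ 2
x_1 = 1, x_2 = 1 ↦ 2
x_1 = 1, x_2 = 2 ↦ 2
x_1 = 2, x_2 = 0 ↦ 2
x_1 = 2, x_2 = 1 ↦ 2
x_1 = 2, x_2 = 2 ↦ 2
Every assignment gives a value ≥ 2.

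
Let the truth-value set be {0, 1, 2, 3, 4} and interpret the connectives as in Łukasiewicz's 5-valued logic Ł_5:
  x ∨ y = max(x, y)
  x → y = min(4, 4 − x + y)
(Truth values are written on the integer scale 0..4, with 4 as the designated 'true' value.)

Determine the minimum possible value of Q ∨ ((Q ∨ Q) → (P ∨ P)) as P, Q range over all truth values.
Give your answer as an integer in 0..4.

Take P = 0, Q = 2:
Q ∨ Q = 2 ∨ 2 = 2
P ∨ P = 0 ∨ 0 = 0
(Q ∨ Q) → (P ∨ P) = 2 → 0 = 2
Q ∨ ((Q ∨ Q) → (P ∨ P)) = 2 ∨ 2 = 2
No assignment yields a value below 2, so this is the minimum.

2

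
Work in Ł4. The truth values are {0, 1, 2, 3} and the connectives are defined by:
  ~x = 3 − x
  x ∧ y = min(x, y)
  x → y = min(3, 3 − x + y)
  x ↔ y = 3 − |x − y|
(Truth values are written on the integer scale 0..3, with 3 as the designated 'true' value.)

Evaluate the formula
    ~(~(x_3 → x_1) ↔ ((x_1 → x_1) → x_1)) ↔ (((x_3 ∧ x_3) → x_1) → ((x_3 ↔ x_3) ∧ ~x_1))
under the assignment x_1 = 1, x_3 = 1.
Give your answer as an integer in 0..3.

x_3 → x_1 = 1 → 1 = 3
~(x_3 → x_1) = ~3 = 0
x_1 → x_1 = 1 → 1 = 3
(x_1 → x_1) → x_1 = 3 → 1 = 1
~(x_3 → x_1) ↔ ((x_1 → x_1) → x_1) = 0 ↔ 1 = 2
~(~(x_3 → x_1) ↔ ((x_1 → x_1) → x_1)) = ~2 = 1
x_3 ∧ x_3 = 1 ∧ 1 = 1
(x_3 ∧ x_3) → x_1 = 1 → 1 = 3
x_3 ↔ x_3 = 1 ↔ 1 = 3
~x_1 = ~1 = 2
(x_3 ↔ x_3) ∧ ~x_1 = 3 ∧ 2 = 2
((x_3 ∧ x_3) → x_1) → ((x_3 ↔ x_3) ∧ ~x_1) = 3 → 2 = 2
~(~(x_3 → x_1) ↔ ((x_1 → x_1) → x_1)) ↔ (((x_3 ∧ x_3) → x_1) → ((x_3 ↔ x_3) ∧ ~x_1)) = 1 ↔ 2 = 2

2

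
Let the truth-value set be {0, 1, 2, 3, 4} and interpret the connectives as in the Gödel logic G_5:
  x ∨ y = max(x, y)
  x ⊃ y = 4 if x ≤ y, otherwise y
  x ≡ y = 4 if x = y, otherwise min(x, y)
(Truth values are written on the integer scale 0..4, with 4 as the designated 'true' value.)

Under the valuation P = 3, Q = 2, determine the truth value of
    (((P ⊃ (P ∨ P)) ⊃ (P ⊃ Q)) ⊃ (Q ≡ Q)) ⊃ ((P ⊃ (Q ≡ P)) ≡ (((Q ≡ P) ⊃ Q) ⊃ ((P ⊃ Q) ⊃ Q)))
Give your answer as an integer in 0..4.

2

P ∨ P = 3 ∨ 3 = 3
P ⊃ (P ∨ P) = 3 ⊃ 3 = 4
P ⊃ Q = 3 ⊃ 2 = 2
(P ⊃ (P ∨ P)) ⊃ (P ⊃ Q) = 4 ⊃ 2 = 2
Q ≡ Q = 2 ≡ 2 = 4
((P ⊃ (P ∨ P)) ⊃ (P ⊃ Q)) ⊃ (Q ≡ Q) = 2 ⊃ 4 = 4
Q ≡ P = 2 ≡ 3 = 2
P ⊃ (Q ≡ P) = 3 ⊃ 2 = 2
Q ≡ P = 2 ≡ 3 = 2
(Q ≡ P) ⊃ Q = 2 ⊃ 2 = 4
P ⊃ Q = 3 ⊃ 2 = 2
(P ⊃ Q) ⊃ Q = 2 ⊃ 2 = 4
((Q ≡ P) ⊃ Q) ⊃ ((P ⊃ Q) ⊃ Q) = 4 ⊃ 4 = 4
(P ⊃ (Q ≡ P)) ≡ (((Q ≡ P) ⊃ Q) ⊃ ((P ⊃ Q) ⊃ Q)) = 2 ≡ 4 = 2
(((P ⊃ (P ∨ P)) ⊃ (P ⊃ Q)) ⊃ (Q ≡ Q)) ⊃ ((P ⊃ (Q ≡ P)) ≡ (((Q ≡ P) ⊃ Q) ⊃ ((P ⊃ Q) ⊃ Q))) = 4 ⊃ 2 = 2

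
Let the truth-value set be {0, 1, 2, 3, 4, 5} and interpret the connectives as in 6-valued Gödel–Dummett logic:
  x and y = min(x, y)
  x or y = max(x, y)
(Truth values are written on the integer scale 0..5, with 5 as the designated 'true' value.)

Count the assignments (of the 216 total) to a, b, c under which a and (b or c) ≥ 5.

11

value 5: 11 assignments (counts)
value 4: 29 assignments
value 3: 41 assignments
value 2: 47 assignments
value 1: 47 assignments
value 0: 41 assignments
So 11 of the 216 assignments meet the threshold.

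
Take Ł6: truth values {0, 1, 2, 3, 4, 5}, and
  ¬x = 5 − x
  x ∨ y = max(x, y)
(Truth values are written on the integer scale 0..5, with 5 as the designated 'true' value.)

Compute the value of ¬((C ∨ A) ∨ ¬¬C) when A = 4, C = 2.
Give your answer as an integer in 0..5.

C ∨ A = 2 ∨ 4 = 4
¬C = ¬2 = 3
¬¬C = ¬3 = 2
(C ∨ A) ∨ ¬¬C = 4 ∨ 2 = 4
¬((C ∨ A) ∨ ¬¬C) = ¬4 = 1

1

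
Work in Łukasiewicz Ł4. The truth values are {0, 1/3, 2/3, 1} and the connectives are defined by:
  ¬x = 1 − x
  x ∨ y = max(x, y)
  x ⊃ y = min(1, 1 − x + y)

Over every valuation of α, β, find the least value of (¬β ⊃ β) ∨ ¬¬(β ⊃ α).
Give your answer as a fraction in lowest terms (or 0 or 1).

Take α = 0, β = 1/3:
¬β = ¬1/3 = 2/3
¬β ⊃ β = 2/3 ⊃ 1/3 = 2/3
β ⊃ α = 1/3 ⊃ 0 = 2/3
¬(β ⊃ α) = ¬2/3 = 1/3
¬¬(β ⊃ α) = ¬1/3 = 2/3
(¬β ⊃ β) ∨ ¬¬(β ⊃ α) = 2/3 ∨ 2/3 = 2/3
No assignment yields a value below 2/3, so this is the minimum.

2/3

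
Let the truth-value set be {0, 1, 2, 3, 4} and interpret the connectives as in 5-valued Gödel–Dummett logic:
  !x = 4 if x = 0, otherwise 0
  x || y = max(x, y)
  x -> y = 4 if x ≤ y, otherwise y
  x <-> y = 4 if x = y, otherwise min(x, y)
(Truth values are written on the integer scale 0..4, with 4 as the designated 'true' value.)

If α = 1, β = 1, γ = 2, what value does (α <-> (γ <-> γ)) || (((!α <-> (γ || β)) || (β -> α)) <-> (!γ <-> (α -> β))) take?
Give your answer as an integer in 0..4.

1

γ <-> γ = 2 <-> 2 = 4
α <-> (γ <-> γ) = 1 <-> 4 = 1
!α = !1 = 0
γ || β = 2 || 1 = 2
!α <-> (γ || β) = 0 <-> 2 = 0
β -> α = 1 -> 1 = 4
(!α <-> (γ || β)) || (β -> α) = 0 || 4 = 4
!γ = !2 = 0
α -> β = 1 -> 1 = 4
!γ <-> (α -> β) = 0 <-> 4 = 0
((!α <-> (γ || β)) || (β -> α)) <-> (!γ <-> (α -> β)) = 4 <-> 0 = 0
(α <-> (γ <-> γ)) || (((!α <-> (γ || β)) || (β -> α)) <-> (!γ <-> (α -> β))) = 1 || 0 = 1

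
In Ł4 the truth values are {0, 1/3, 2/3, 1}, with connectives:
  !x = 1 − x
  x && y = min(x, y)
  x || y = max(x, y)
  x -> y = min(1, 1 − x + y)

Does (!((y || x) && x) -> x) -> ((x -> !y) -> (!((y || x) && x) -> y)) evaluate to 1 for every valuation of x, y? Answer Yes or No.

No

Counterexample: take x = 1/3, y = 0.
y || x = 0 || 1/3 = 1/3
(y || x) && x = 1/3 && 1/3 = 1/3
!((y || x) && x) = !1/3 = 2/3
!((y || x) && x) -> x = 2/3 -> 1/3 = 2/3
!y = !0 = 1
x -> !y = 1/3 -> 1 = 1
y || x = 0 || 1/3 = 1/3
(y || x) && x = 1/3 && 1/3 = 1/3
!((y || x) && x) = !1/3 = 2/3
!((y || x) && x) -> y = 2/3 -> 0 = 1/3
(x -> !y) -> (!((y || x) && x) -> y) = 1 -> 1/3 = 1/3
(!((y || x) && x) -> x) -> ((x -> !y) -> (!((y || x) && x) -> y)) = 2/3 -> 1/3 = 2/3
This gives 2/3 ≠ 1.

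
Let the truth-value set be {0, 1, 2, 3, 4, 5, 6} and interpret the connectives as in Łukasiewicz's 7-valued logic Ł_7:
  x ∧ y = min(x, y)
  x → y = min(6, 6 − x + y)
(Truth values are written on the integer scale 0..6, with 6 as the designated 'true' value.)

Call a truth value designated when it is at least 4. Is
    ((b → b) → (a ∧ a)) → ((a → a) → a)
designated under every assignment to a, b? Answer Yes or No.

At a = 0, b = 1, for instance:
b → b = 1 → 1 = 6
a ∧ a = 0 ∧ 0 = 0
(b → b) → (a ∧ a) = 6 → 0 = 0
a → a = 0 → 0 = 6
(a → a) → a = 6 → 0 = 0
((b → b) → (a ∧ a)) → ((a → a) → a) = 0 → 0 = 6
and checking the remaining 48 assignments likewise gives ≥ 4 in every case.

Yes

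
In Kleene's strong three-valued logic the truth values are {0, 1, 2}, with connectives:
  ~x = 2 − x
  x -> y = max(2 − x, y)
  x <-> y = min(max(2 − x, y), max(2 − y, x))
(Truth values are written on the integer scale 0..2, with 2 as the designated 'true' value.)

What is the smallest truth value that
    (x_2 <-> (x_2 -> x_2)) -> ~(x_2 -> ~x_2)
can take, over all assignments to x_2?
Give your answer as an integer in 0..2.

Take x_2 = 1:
x_2 -> x_2 = 1 -> 1 = 1
x_2 <-> (x_2 -> x_2) = 1 <-> 1 = 1
~x_2 = ~1 = 1
x_2 -> ~x_2 = 1 -> 1 = 1
~(x_2 -> ~x_2) = ~1 = 1
(x_2 <-> (x_2 -> x_2)) -> ~(x_2 -> ~x_2) = 1 -> 1 = 1
No assignment yields a value below 1, so this is the minimum.

1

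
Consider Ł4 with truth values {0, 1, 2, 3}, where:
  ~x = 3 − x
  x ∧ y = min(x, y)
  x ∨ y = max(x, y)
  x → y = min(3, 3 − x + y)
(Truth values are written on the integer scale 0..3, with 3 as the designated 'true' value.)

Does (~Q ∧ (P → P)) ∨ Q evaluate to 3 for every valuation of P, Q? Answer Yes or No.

Counterexample: take P = 0, Q = 1.
~Q = ~1 = 2
P → P = 0 → 0 = 3
~Q ∧ (P → P) = 2 ∧ 3 = 2
(~Q ∧ (P → P)) ∨ Q = 2 ∨ 1 = 2
This gives 2 ≠ 3.

No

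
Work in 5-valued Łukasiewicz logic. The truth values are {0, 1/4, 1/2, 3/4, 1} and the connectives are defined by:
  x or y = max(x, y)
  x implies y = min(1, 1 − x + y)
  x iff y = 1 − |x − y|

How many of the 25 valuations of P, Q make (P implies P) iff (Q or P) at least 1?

9

value 1: 9 assignments (counts)
value 3/4: 7 assignments
value 1/2: 5 assignments
value 1/4: 3 assignments
value 0: 1 assignment
So 9 of the 25 assignments meet the threshold.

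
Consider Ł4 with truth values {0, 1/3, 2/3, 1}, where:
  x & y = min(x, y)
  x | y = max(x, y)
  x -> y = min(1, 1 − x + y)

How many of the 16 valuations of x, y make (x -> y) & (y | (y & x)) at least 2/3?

8

x = 0, y = 0 ↦ 0  <
x = 0, y = 1/3 ↦ 1/3  <
x = 0, y = 2/3 ↦ 2/3  ≥
x = 0, y = 1 ↦ 1  ≥
x = 1/3, y = 0 ↦ 0  <
x = 1/3, y = 1/3 ↦ 1/3  <
x = 1/3, y = 2/3 ↦ 2/3  ≥
x = 1/3, y = 1 ↦ 1  ≥
x = 2/3, y = 0 ↦ 0  <
x = 2/3, y = 1/3 ↦ 1/3  <
x = 2/3, y = 2/3 ↦ 2/3  ≥
x = 2/3, y = 1 ↦ 1  ≥
x = 1, y = 0 ↦ 0  <
x = 1, y = 1/3 ↦ 1/3  <
x = 1, y = 2/3 ↦ 2/3  ≥
x = 1, y = 1 ↦ 1  ≥
So 8 of the 16 assignments meet the threshold.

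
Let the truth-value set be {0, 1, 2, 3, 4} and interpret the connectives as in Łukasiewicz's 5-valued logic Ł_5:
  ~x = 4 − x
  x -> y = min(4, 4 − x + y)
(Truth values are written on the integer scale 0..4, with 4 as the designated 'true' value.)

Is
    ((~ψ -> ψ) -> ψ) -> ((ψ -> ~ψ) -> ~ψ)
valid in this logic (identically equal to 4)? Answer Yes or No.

Yes

ψ = 0 ↦ 4
ψ = 1 ↦ 4
ψ = 2 ↦ 4
ψ = 3 ↦ 4
ψ = 4 ↦ 4
Every assignment gives a value ≥ 4.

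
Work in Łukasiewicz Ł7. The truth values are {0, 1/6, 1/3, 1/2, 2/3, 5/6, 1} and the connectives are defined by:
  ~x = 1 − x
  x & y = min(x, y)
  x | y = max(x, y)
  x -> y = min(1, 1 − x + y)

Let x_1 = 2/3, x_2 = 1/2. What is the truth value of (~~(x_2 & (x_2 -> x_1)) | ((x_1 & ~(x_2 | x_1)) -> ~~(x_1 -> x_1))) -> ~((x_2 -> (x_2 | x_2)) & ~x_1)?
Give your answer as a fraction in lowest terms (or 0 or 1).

x_2 -> x_1 = 1/2 -> 2/3 = 1
x_2 & (x_2 -> x_1) = 1/2 & 1 = 1/2
~(x_2 & (x_2 -> x_1)) = ~1/2 = 1/2
~~(x_2 & (x_2 -> x_1)) = ~1/2 = 1/2
x_2 | x_1 = 1/2 | 2/3 = 2/3
~(x_2 | x_1) = ~2/3 = 1/3
x_1 & ~(x_2 | x_1) = 2/3 & 1/3 = 1/3
x_1 -> x_1 = 2/3 -> 2/3 = 1
~(x_1 -> x_1) = ~1 = 0
~~(x_1 -> x_1) = ~0 = 1
(x_1 & ~(x_2 | x_1)) -> ~~(x_1 -> x_1) = 1/3 -> 1 = 1
~~(x_2 & (x_2 -> x_1)) | ((x_1 & ~(x_2 | x_1)) -> ~~(x_1 -> x_1)) = 1/2 | 1 = 1
x_2 | x_2 = 1/2 | 1/2 = 1/2
x_2 -> (x_2 | x_2) = 1/2 -> 1/2 = 1
~x_1 = ~2/3 = 1/3
(x_2 -> (x_2 | x_2)) & ~x_1 = 1 & 1/3 = 1/3
~((x_2 -> (x_2 | x_2)) & ~x_1) = ~1/3 = 2/3
(~~(x_2 & (x_2 -> x_1)) | ((x_1 & ~(x_2 | x_1)) -> ~~(x_1 -> x_1))) -> ~((x_2 -> (x_2 | x_2)) & ~x_1) = 1 -> 2/3 = 2/3

2/3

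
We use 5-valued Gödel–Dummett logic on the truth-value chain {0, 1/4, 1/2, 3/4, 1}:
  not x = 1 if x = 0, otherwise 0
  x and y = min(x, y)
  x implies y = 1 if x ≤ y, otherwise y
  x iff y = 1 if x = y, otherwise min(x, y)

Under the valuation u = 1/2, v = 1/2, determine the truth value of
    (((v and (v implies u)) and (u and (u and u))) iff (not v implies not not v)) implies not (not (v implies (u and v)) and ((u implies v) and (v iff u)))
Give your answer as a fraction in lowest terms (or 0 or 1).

1

v implies u = 1/2 implies 1/2 = 1
v and (v implies u) = 1/2 and 1 = 1/2
u and u = 1/2 and 1/2 = 1/2
u and (u and u) = 1/2 and 1/2 = 1/2
(v and (v implies u)) and (u and (u and u)) = 1/2 and 1/2 = 1/2
not v = not 1/2 = 0
not v = not 1/2 = 0
not not v = not 0 = 1
not v implies not not v = 0 implies 1 = 1
((v and (v implies u)) and (u and (u and u))) iff (not v implies not not v) = 1/2 iff 1 = 1/2
u and v = 1/2 and 1/2 = 1/2
v implies (u and v) = 1/2 implies 1/2 = 1
not (v implies (u and v)) = not 1 = 0
u implies v = 1/2 implies 1/2 = 1
v iff u = 1/2 iff 1/2 = 1
(u implies v) and (v iff u) = 1 and 1 = 1
not (v implies (u and v)) and ((u implies v) and (v iff u)) = 0 and 1 = 0
not (not (v implies (u and v)) and ((u implies v) and (v iff u))) = not 0 = 1
(((v and (v implies u)) and (u and (u and u))) iff (not v implies not not v)) implies not (not (v implies (u and v)) and ((u implies v) and (v iff u))) = 1/2 implies 1 = 1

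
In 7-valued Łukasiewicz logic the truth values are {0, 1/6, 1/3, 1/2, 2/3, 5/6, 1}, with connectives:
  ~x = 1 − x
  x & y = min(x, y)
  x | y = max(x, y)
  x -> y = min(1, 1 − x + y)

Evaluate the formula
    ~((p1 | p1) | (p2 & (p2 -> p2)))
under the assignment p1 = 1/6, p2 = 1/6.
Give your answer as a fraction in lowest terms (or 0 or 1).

5/6

p1 | p1 = 1/6 | 1/6 = 1/6
p2 -> p2 = 1/6 -> 1/6 = 1
p2 & (p2 -> p2) = 1/6 & 1 = 1/6
(p1 | p1) | (p2 & (p2 -> p2)) = 1/6 | 1/6 = 1/6
~((p1 | p1) | (p2 & (p2 -> p2))) = ~1/6 = 5/6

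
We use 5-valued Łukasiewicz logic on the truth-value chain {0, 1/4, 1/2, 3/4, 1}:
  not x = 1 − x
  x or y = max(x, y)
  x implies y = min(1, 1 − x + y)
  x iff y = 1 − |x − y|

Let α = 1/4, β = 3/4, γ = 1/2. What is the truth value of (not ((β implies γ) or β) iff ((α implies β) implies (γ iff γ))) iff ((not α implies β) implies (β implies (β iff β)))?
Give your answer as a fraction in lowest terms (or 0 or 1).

β implies γ = 3/4 implies 1/2 = 3/4
(β implies γ) or β = 3/4 or 3/4 = 3/4
not ((β implies γ) or β) = not 3/4 = 1/4
α implies β = 1/4 implies 3/4 = 1
γ iff γ = 1/2 iff 1/2 = 1
(α implies β) implies (γ iff γ) = 1 implies 1 = 1
not ((β implies γ) or β) iff ((α implies β) implies (γ iff γ)) = 1/4 iff 1 = 1/4
not α = not 1/4 = 3/4
not α implies β = 3/4 implies 3/4 = 1
β iff β = 3/4 iff 3/4 = 1
β implies (β iff β) = 3/4 implies 1 = 1
(not α implies β) implies (β implies (β iff β)) = 1 implies 1 = 1
(not ((β implies γ) or β) iff ((α implies β) implies (γ iff γ))) iff ((not α implies β) implies (β implies (β iff β))) = 1/4 iff 1 = 1/4

1/4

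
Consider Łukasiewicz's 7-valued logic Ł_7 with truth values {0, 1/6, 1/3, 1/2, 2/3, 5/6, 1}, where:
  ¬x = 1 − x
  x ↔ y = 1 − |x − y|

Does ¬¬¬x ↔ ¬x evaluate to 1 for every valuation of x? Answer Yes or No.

x = 0 ↦ 1
x = 1/6 ↦ 1
x = 1/3 ↦ 1
x = 1/2 ↦ 1
x = 2/3 ↦ 1
x = 5/6 ↦ 1
x = 1 ↦ 1
Every assignment gives a value ≥ 1.

Yes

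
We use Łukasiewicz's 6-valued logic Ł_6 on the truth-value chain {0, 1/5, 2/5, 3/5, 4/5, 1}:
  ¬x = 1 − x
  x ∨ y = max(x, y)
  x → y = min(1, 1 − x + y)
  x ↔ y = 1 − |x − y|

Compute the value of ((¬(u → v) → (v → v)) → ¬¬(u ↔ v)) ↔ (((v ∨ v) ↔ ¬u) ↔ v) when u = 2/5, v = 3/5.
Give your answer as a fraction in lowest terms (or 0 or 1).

4/5

u → v = 2/5 → 3/5 = 1
¬(u → v) = ¬1 = 0
v → v = 3/5 → 3/5 = 1
¬(u → v) → (v → v) = 0 → 1 = 1
u ↔ v = 2/5 ↔ 3/5 = 4/5
¬(u ↔ v) = ¬4/5 = 1/5
¬¬(u ↔ v) = ¬1/5 = 4/5
(¬(u → v) → (v → v)) → ¬¬(u ↔ v) = 1 → 4/5 = 4/5
v ∨ v = 3/5 ∨ 3/5 = 3/5
¬u = ¬2/5 = 3/5
(v ∨ v) ↔ ¬u = 3/5 ↔ 3/5 = 1
((v ∨ v) ↔ ¬u) ↔ v = 1 ↔ 3/5 = 3/5
((¬(u → v) → (v → v)) → ¬¬(u ↔ v)) ↔ (((v ∨ v) ↔ ¬u) ↔ v) = 4/5 ↔ 3/5 = 4/5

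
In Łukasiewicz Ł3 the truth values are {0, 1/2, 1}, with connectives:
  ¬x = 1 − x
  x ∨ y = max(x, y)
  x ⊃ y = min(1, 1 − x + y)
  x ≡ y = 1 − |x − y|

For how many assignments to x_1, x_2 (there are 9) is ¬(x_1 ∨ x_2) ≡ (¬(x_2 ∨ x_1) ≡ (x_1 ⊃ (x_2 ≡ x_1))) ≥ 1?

7

x_1 = 0, x_2 = 0 ↦ 1  ≥
x_1 = 0, x_2 = 1/2 ↦ 1  ≥
x_1 = 0, x_2 = 1 ↦ 1  ≥
x_1 = 1/2, x_2 = 0 ↦ 1  ≥
x_1 = 1/2, x_2 = 1/2 ↦ 1  ≥
x_1 = 1/2, x_2 = 1 ↦ 1  ≥
x_1 = 1, x_2 = 0 ↦ 0  <
x_1 = 1, x_2 = 1/2 ↦ 1/2  <
x_1 = 1, x_2 = 1 ↦ 1  ≥
So 7 of the 9 assignments meet the threshold.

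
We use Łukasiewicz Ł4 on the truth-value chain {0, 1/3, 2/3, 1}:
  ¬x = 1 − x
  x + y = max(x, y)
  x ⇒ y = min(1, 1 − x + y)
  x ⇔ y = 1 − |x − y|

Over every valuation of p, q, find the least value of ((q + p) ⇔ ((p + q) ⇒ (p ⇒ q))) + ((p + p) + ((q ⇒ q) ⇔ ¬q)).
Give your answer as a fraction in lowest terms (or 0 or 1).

Take p = 0, q = 1/3:
q + p = 1/3 + 0 = 1/3
p + q = 0 + 1/3 = 1/3
p ⇒ q = 0 ⇒ 1/3 = 1
(p + q) ⇒ (p ⇒ q) = 1/3 ⇒ 1 = 1
(q + p) ⇔ ((p + q) ⇒ (p ⇒ q)) = 1/3 ⇔ 1 = 1/3
p + p = 0 + 0 = 0
q ⇒ q = 1/3 ⇒ 1/3 = 1
¬q = ¬1/3 = 2/3
(q ⇒ q) ⇔ ¬q = 1 ⇔ 2/3 = 2/3
(p + p) + ((q ⇒ q) ⇔ ¬q) = 0 + 2/3 = 2/3
((q + p) ⇔ ((p + q) ⇒ (p ⇒ q))) + ((p + p) + ((q ⇒ q) ⇔ ¬q)) = 1/3 + 2/3 = 2/3
No assignment yields a value below 2/3, so this is the minimum.

2/3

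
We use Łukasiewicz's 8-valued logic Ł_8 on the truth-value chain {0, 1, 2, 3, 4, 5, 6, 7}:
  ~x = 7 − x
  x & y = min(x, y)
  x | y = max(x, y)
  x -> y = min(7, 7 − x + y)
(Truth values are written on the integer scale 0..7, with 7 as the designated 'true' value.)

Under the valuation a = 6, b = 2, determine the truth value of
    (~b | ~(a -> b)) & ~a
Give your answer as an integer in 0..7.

~b = ~2 = 5
a -> b = 6 -> 2 = 3
~(a -> b) = ~3 = 4
~b | ~(a -> b) = 5 | 4 = 5
~a = ~6 = 1
(~b | ~(a -> b)) & ~a = 5 & 1 = 1

1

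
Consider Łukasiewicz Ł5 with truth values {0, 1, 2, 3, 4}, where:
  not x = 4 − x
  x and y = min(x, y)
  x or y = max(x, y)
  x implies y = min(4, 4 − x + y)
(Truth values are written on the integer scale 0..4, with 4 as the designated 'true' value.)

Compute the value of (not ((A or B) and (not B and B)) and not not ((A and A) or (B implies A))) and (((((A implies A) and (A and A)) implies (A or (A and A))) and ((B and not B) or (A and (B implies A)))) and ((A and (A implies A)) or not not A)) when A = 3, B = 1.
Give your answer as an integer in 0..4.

A or B = 3 or 1 = 3
not B = not 1 = 3
not B and B = 3 and 1 = 1
(A or B) and (not B and B) = 3 and 1 = 1
not ((A or B) and (not B and B)) = not 1 = 3
A and A = 3 and 3 = 3
B implies A = 1 implies 3 = 4
(A and A) or (B implies A) = 3 or 4 = 4
not ((A and A) or (B implies A)) = not 4 = 0
not not ((A and A) or (B implies A)) = not 0 = 4
not ((A or B) and (not B and B)) and not not ((A and A) or (B implies A)) = 3 and 4 = 3
A implies A = 3 implies 3 = 4
A and A = 3 and 3 = 3
(A implies A) and (A and A) = 4 and 3 = 3
A and A = 3 and 3 = 3
A or (A and A) = 3 or 3 = 3
((A implies A) and (A and A)) implies (A or (A and A)) = 3 implies 3 = 4
not B = not 1 = 3
B and not B = 1 and 3 = 1
B implies A = 1 implies 3 = 4
A and (B implies A) = 3 and 4 = 3
(B and not B) or (A and (B implies A)) = 1 or 3 = 3
(((A implies A) and (A and A)) implies (A or (A and A))) and ((B and not B) or (A and (B implies A))) = 4 and 3 = 3
A implies A = 3 implies 3 = 4
A and (A implies A) = 3 and 4 = 3
not A = not 3 = 1
not not A = not 1 = 3
(A and (A implies A)) or not not A = 3 or 3 = 3
((((A implies A) and (A and A)) implies (A or (A and A))) and ((B and not B) or (A and (B implies A)))) and ((A and (A implies A)) or not not A) = 3 and 3 = 3
(not ((A or B) and (not B and B)) and not not ((A and A) or (B implies A))) and (((((A implies A) and (A and A)) implies (A or (A and A))) and ((B and not B) or (A and (B implies A)))) and ((A and (A implies A)) or not not A)) = 3 and 3 = 3

3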